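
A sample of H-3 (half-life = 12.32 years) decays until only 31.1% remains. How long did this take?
t = t½ × log₂(N₀/N) = 20.76 years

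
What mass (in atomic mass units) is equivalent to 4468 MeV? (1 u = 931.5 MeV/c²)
m = E/c² = 4.797 u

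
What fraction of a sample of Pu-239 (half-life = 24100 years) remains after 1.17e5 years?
N/N₀ = (1/2)^(t/t½) = 0.03456 = 3.46%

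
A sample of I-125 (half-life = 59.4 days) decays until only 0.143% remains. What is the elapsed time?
t = t½ × log₂(N₀/N) = 561.3 days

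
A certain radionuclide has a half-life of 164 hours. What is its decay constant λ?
λ = ln(2)/t½ = 0.004227 hour⁻¹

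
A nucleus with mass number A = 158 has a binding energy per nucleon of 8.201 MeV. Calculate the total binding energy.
B.E. = 8.201 × 158 = 1296 MeV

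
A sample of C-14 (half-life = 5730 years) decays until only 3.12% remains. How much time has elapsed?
t = t½ × log₂(N₀/N) = 28660 years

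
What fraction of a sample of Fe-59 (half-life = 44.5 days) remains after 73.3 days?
N/N₀ = (1/2)^(t/t½) = 0.3193 = 31.9%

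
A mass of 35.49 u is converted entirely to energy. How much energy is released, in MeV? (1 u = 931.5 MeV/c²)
E = mc² = 33060 MeV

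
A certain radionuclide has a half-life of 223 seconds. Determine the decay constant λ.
λ = ln(2)/t½ = 0.003108 second⁻¹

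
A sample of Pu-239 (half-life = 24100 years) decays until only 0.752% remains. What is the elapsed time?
t = t½ × log₂(N₀/N) = 1.7e5 years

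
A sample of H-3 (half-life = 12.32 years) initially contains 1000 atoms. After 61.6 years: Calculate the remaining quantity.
N = N₀(1/2)^(t/t½) = 31.25 atoms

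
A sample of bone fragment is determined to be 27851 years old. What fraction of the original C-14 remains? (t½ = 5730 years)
N/N₀ = (1/2)^(t/t½) = 0.03442 = 3.44%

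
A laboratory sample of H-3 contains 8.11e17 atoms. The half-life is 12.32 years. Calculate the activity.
A = λN = 4.563e16 decays/year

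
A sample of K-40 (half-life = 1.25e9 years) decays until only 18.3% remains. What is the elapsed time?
t = t½ × log₂(N₀/N) = 3.063e9 years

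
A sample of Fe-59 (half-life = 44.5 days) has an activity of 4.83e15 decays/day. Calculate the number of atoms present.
N = A/λ = 3.101e17 atoms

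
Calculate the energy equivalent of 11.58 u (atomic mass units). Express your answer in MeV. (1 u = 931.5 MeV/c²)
E = mc² = 10790 MeV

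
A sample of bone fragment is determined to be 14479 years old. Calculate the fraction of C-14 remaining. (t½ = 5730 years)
N/N₀ = (1/2)^(t/t½) = 0.1735 = 17.4%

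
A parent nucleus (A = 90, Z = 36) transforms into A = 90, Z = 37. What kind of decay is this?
ΔA = 0, ΔZ = +1 ⇒ beta-minus decay (β⁻)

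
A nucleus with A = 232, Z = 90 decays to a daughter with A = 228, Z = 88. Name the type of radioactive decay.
ΔA = -4, ΔZ = -2 ⇒ alpha decay (α)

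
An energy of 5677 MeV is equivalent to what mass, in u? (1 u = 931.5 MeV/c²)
m = E/c² = 6.094 u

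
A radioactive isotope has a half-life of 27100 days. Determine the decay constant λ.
λ = ln(2)/t½ = 2.558e-5 day⁻¹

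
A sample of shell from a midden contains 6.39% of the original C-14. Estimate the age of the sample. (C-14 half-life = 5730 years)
Age = t½ × log₂(1/ratio) = 22740 years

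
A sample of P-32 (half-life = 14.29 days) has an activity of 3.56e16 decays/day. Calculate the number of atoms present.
N = A/λ = 7.339e17 atoms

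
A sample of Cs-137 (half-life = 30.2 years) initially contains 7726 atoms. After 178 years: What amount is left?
N = N₀(1/2)^(t/t½) = 129.9 atoms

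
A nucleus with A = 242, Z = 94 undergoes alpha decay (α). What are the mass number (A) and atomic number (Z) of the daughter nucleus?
Daughter: A = 238, Z = 92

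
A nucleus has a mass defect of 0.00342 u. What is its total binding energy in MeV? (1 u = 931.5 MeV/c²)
B.E. = Δm × 931.5 = 3.186 MeV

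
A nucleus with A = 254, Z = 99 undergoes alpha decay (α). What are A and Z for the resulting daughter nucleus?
Daughter: A = 250, Z = 97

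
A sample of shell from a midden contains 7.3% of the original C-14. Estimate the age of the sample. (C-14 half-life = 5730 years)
Age = t½ × log₂(1/ratio) = 21640 years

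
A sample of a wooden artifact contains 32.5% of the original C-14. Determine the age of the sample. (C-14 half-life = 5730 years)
Age = t½ × log₂(1/ratio) = 9291 years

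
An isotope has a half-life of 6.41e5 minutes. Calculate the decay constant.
λ = ln(2)/t½ = 1.081e-6 minute⁻¹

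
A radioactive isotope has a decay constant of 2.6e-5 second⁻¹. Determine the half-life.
t½ = ln(2)/λ = 26660 seconds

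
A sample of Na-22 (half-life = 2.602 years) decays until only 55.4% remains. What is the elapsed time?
t = t½ × log₂(N₀/N) = 2.217 years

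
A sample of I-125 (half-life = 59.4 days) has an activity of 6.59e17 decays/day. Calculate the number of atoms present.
N = A/λ = 5.647e19 atoms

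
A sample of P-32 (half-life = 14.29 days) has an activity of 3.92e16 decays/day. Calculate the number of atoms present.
N = A/λ = 8.082e17 atoms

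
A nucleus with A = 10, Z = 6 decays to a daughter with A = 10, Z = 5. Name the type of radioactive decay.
ΔA = 0, ΔZ = -1 ⇒ beta-plus decay (β⁺) or electron capture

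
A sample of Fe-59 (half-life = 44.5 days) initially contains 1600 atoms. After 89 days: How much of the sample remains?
N = N₀(1/2)^(t/t½) = 400 atoms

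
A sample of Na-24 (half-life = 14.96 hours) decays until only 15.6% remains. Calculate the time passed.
t = t½ × log₂(N₀/N) = 40.1 hours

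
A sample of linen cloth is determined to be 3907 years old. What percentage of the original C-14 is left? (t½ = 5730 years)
N/N₀ = (1/2)^(t/t½) = 0.6234 = 62.3%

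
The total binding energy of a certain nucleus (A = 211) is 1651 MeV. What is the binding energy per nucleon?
B.E./A = 1651/211 = 7.825 MeV/nucleon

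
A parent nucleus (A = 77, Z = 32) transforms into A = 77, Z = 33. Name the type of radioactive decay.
ΔA = 0, ΔZ = +1 ⇒ beta-minus decay (β⁻)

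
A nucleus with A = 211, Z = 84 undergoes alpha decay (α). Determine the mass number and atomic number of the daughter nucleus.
Daughter: A = 207, Z = 82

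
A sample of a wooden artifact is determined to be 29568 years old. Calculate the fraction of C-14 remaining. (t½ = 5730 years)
N/N₀ = (1/2)^(t/t½) = 0.02797 = 2.8%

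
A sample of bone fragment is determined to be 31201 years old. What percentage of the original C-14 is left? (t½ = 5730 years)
N/N₀ = (1/2)^(t/t½) = 0.02295 = 2.3%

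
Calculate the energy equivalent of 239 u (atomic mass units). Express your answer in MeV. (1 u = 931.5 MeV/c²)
E = mc² = 2.226e5 MeV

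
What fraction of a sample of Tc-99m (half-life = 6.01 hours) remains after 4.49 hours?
N/N₀ = (1/2)^(t/t½) = 0.5958 = 59.6%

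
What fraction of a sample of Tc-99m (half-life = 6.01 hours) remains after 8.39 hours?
N/N₀ = (1/2)^(t/t½) = 0.38 = 38%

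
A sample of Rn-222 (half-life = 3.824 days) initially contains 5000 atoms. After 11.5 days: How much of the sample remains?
N = N₀(1/2)^(t/t½) = 621.8 atoms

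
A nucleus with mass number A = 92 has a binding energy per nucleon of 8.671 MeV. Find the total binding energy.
B.E. = 8.671 × 92 = 797.7 MeV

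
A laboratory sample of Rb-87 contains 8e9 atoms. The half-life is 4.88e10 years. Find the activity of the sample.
A = λN = 0.1136 decays/year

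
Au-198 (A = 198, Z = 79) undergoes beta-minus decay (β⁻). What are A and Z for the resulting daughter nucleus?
Daughter: A = 198, Z = 80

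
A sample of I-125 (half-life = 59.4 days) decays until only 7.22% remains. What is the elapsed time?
t = t½ × log₂(N₀/N) = 225.2 days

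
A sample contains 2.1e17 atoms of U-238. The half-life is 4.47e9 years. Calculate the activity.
A = λN = 3.256e7 decays/year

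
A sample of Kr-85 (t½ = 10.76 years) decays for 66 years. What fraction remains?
N/N₀ = (1/2)^(t/t½) = 0.01424 = 1.42%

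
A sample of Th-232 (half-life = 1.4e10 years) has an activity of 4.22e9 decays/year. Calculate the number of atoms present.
N = A/λ = 8.523e19 atoms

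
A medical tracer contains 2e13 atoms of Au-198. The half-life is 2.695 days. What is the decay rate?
A = λN = 5.144e12 decays/day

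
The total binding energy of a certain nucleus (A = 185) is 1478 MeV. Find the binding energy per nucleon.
B.E./A = 1478/185 = 7.989 MeV/nucleon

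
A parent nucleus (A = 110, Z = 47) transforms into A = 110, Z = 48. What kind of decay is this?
ΔA = 0, ΔZ = +1 ⇒ beta-minus decay (β⁻)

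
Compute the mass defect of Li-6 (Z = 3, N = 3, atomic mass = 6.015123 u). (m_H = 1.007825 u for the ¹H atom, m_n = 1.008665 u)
Δm = Z·m_H + N·m_n − M = 0.03435 u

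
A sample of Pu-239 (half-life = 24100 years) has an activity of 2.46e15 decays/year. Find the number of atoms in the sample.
N = A/λ = 8.553e19 atoms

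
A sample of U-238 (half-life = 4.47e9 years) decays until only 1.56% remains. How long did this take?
t = t½ × log₂(N₀/N) = 2.683e10 years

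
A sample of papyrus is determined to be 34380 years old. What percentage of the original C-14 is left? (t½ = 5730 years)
N/N₀ = (1/2)^(t/t½) = 0.01562 = 1.56%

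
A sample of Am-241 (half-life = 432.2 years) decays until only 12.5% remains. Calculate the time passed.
t = t½ × log₂(N₀/N) = 1297 years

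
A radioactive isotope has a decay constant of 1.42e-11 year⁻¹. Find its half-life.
t½ = ln(2)/λ = 4.881e10 years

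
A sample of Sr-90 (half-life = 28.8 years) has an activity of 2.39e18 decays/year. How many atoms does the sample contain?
N = A/λ = 9.93e19 atoms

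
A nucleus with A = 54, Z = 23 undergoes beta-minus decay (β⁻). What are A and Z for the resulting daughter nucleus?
Daughter: A = 54, Z = 24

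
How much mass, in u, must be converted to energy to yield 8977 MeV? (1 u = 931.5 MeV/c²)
m = E/c² = 9.637 u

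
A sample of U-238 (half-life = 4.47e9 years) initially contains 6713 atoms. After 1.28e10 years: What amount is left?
N = N₀(1/2)^(t/t½) = 922.4 atoms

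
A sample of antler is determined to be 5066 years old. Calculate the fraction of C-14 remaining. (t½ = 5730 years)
N/N₀ = (1/2)^(t/t½) = 0.5418 = 54.2%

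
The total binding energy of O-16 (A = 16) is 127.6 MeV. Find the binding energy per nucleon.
B.E./A = 127.6/16 = 7.975 MeV/nucleon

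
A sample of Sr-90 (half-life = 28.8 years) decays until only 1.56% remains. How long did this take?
t = t½ × log₂(N₀/N) = 172.9 years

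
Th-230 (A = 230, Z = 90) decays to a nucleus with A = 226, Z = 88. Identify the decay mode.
ΔA = -4, ΔZ = -2 ⇒ alpha decay (α)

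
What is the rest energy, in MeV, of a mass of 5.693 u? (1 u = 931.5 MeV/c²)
E = mc² = 5303 MeV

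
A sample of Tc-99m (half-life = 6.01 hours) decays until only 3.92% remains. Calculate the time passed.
t = t½ × log₂(N₀/N) = 28.08 hours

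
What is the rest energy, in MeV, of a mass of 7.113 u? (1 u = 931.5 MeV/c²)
E = mc² = 6626 MeV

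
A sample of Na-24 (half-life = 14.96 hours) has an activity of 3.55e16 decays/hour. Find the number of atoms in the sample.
N = A/λ = 7.662e17 atoms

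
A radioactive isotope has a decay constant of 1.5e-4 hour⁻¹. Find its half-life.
t½ = ln(2)/λ = 4621 hours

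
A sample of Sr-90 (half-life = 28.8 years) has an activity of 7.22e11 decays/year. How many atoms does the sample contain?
N = A/λ = 3e13 atoms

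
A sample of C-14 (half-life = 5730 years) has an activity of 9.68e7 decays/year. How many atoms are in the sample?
N = A/λ = 8.002e11 atoms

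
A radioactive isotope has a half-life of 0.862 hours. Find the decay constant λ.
λ = ln(2)/t½ = 0.8041 hour⁻¹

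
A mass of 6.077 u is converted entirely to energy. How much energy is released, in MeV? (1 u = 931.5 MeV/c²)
E = mc² = 5661 MeV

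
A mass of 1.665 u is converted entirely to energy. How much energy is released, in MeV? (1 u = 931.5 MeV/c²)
E = mc² = 1551 MeV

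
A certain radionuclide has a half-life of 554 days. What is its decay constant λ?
λ = ln(2)/t½ = 0.001251 day⁻¹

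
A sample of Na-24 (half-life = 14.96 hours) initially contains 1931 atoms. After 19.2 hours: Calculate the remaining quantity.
N = N₀(1/2)^(t/t½) = 793.3 atoms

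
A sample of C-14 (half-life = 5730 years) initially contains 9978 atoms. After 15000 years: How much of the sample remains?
N = N₀(1/2)^(t/t½) = 1626 atoms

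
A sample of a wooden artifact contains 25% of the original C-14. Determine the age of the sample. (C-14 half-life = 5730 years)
Age = t½ × log₂(1/ratio) = 11460 years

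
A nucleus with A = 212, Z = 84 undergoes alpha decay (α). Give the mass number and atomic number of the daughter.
Daughter: A = 208, Z = 82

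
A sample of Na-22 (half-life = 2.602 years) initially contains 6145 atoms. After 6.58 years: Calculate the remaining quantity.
N = N₀(1/2)^(t/t½) = 1065 atoms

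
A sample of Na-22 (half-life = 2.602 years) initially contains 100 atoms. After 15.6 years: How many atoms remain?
N = N₀(1/2)^(t/t½) = 1.568 atoms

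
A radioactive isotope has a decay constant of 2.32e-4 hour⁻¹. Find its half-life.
t½ = ln(2)/λ = 2988 hours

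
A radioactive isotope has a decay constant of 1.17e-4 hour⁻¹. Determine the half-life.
t½ = ln(2)/λ = 5924 hours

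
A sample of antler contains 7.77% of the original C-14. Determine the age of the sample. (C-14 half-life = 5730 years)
Age = t½ × log₂(1/ratio) = 21120 years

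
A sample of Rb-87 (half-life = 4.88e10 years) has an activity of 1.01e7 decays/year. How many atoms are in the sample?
N = A/λ = 7.111e17 atoms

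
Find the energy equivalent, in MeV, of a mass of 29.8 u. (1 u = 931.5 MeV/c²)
E = mc² = 27760 MeV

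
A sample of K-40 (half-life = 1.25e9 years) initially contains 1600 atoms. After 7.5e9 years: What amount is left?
N = N₀(1/2)^(t/t½) = 25 atoms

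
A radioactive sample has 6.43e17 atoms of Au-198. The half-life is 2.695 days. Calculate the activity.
A = λN = 1.654e17 decays/day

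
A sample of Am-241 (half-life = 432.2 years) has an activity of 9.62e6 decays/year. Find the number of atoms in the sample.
N = A/λ = 5.998e9 atoms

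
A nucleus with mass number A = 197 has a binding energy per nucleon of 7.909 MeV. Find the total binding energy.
B.E. = 7.909 × 197 = 1558 MeV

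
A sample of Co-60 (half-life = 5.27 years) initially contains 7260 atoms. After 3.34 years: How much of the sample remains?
N = N₀(1/2)^(t/t½) = 4679 atoms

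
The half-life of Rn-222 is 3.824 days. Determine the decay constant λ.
λ = ln(2)/t½ = 0.1813 day⁻¹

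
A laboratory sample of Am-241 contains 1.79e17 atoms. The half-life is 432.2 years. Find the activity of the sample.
A = λN = 2.871e14 decays/year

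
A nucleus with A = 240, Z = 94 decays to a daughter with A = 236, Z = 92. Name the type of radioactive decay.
ΔA = -4, ΔZ = -2 ⇒ alpha decay (α)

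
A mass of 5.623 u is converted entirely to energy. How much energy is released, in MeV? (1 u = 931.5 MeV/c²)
E = mc² = 5238 MeV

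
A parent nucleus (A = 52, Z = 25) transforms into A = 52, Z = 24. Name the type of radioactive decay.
ΔA = 0, ΔZ = -1 ⇒ beta-plus decay (β⁺) or electron capture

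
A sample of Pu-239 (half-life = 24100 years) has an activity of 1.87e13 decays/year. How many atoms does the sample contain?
N = A/λ = 6.502e17 atoms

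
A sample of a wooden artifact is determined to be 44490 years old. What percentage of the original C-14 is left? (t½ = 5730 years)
N/N₀ = (1/2)^(t/t½) = 0.004599 = 0.46%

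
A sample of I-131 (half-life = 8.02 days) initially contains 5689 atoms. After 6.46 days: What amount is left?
N = N₀(1/2)^(t/t½) = 3255 atoms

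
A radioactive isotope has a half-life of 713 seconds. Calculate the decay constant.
λ = ln(2)/t½ = 9.722e-4 second⁻¹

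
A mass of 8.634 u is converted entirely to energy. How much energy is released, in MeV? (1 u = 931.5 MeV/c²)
E = mc² = 8043 MeV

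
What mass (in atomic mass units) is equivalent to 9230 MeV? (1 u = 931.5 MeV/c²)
m = E/c² = 9.909 u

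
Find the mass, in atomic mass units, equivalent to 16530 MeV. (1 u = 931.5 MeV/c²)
m = E/c² = 17.75 u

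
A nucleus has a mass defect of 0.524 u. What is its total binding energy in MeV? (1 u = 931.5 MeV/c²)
B.E. = Δm × 931.5 = 488.1 MeV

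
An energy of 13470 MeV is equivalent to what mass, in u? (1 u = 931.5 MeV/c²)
m = E/c² = 14.46 u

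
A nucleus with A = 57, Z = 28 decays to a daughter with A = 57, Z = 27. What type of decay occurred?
ΔA = 0, ΔZ = -1 ⇒ beta-plus decay (β⁺) or electron capture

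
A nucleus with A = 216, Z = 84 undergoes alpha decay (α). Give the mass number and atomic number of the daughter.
Daughter: A = 212, Z = 82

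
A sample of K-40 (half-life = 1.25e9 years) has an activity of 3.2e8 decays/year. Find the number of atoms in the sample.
N = A/λ = 5.771e17 atoms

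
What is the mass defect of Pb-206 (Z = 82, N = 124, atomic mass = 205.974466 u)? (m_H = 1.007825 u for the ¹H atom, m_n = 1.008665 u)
Δm = Z·m_H + N·m_n − M = 1.742 u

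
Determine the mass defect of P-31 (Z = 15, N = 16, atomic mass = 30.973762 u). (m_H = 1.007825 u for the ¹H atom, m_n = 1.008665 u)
Δm = Z·m_H + N·m_n − M = 0.2823 u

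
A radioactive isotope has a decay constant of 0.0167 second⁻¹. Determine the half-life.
t½ = ln(2)/λ = 41.51 seconds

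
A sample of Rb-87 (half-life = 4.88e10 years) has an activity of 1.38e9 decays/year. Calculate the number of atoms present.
N = A/λ = 9.716e19 atoms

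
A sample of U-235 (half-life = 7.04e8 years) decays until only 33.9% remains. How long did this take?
t = t½ × log₂(N₀/N) = 1.099e9 years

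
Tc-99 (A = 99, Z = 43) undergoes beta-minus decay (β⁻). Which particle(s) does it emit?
β⁻: electron (e⁻) + antineutrino (ν̄ₑ)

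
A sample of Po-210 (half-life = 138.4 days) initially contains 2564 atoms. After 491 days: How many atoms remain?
N = N₀(1/2)^(t/t½) = 219.3 atoms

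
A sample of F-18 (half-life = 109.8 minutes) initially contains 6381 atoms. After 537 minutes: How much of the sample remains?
N = N₀(1/2)^(t/t½) = 215.1 atoms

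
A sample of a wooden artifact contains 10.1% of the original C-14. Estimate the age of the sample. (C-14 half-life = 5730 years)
Age = t½ × log₂(1/ratio) = 18950 years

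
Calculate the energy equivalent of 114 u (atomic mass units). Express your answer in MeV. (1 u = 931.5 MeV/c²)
E = mc² = 1.062e5 MeV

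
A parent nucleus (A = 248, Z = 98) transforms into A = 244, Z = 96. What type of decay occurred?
ΔA = -4, ΔZ = -2 ⇒ alpha decay (α)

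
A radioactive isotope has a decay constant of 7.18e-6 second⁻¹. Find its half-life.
t½ = ln(2)/λ = 96540 seconds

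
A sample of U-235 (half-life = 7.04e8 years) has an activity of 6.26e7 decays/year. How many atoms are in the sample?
N = A/λ = 6.358e16 atoms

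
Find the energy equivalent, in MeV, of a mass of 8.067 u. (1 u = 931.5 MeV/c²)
E = mc² = 7514 MeV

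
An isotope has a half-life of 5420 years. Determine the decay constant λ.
λ = ln(2)/t½ = 1.279e-4 year⁻¹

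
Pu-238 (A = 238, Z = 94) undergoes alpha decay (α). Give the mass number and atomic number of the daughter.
Daughter: A = 234, Z = 92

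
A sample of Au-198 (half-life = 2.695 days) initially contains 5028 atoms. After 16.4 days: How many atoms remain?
N = N₀(1/2)^(t/t½) = 74.05 atoms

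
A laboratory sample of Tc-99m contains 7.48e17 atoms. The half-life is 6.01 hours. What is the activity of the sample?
A = λN = 8.627e16 decays/hour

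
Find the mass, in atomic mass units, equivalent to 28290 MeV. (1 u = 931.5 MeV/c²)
m = E/c² = 30.37 u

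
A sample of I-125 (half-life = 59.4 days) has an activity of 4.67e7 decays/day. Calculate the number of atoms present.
N = A/λ = 4.002e9 atoms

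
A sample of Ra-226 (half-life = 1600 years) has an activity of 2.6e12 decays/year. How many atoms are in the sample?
N = A/λ = 6.002e15 atoms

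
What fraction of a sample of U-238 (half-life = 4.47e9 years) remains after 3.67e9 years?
N/N₀ = (1/2)^(t/t½) = 0.566 = 56.6%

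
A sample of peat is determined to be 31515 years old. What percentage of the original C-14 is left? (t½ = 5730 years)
N/N₀ = (1/2)^(t/t½) = 0.0221 = 2.21%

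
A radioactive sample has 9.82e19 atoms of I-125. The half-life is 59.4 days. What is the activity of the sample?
A = λN = 1.146e18 decays/day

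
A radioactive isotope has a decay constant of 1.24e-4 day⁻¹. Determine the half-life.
t½ = ln(2)/λ = 5590 days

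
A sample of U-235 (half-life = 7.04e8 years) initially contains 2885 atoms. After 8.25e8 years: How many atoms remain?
N = N₀(1/2)^(t/t½) = 1280 atoms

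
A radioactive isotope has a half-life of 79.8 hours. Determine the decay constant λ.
λ = ln(2)/t½ = 0.008686 hour⁻¹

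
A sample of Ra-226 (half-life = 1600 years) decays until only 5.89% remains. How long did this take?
t = t½ × log₂(N₀/N) = 6537 years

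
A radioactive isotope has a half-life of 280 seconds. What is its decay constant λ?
λ = ln(2)/t½ = 0.002476 second⁻¹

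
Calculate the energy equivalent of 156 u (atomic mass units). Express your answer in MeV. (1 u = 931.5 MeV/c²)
E = mc² = 1.453e5 MeV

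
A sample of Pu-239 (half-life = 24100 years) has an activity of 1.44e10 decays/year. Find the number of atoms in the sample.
N = A/λ = 5.007e14 atoms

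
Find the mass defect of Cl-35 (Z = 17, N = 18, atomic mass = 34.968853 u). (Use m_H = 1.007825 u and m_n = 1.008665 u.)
Δm = Z·m_H + N·m_n − M = 0.3201 u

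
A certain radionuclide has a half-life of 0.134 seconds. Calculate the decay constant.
λ = ln(2)/t½ = 5.173 second⁻¹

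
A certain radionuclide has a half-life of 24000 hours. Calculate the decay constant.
λ = ln(2)/t½ = 2.888e-5 hour⁻¹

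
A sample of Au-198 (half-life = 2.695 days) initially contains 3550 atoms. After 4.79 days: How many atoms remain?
N = N₀(1/2)^(t/t½) = 1036 atoms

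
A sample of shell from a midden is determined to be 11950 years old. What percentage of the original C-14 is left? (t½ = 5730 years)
N/N₀ = (1/2)^(t/t½) = 0.2356 = 23.6%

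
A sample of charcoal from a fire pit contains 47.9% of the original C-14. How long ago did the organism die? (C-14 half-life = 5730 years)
Age = t½ × log₂(1/ratio) = 6085 years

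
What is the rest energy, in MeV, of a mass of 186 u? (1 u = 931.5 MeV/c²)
E = mc² = 1.733e5 MeV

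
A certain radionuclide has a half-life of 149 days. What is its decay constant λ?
λ = ln(2)/t½ = 0.004652 day⁻¹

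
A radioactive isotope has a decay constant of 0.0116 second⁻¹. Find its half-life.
t½ = ln(2)/λ = 59.75 seconds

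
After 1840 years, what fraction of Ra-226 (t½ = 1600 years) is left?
N/N₀ = (1/2)^(t/t½) = 0.4506 = 45.1%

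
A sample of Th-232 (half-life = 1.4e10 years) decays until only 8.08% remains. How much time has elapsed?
t = t½ × log₂(N₀/N) = 5.081e10 years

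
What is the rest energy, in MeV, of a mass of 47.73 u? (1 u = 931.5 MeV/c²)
E = mc² = 44460 MeV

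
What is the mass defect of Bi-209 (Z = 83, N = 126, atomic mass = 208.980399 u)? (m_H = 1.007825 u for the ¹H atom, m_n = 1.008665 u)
Δm = Z·m_H + N·m_n − M = 1.761 u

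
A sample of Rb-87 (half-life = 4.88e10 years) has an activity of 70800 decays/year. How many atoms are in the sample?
N = A/λ = 4.985e15 atoms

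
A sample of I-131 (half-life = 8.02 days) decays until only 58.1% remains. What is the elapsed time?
t = t½ × log₂(N₀/N) = 6.283 days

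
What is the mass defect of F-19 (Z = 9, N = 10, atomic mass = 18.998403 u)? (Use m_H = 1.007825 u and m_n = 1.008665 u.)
Δm = Z·m_H + N·m_n − M = 0.1587 u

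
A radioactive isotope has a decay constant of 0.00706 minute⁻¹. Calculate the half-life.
t½ = ln(2)/λ = 98.18 minutes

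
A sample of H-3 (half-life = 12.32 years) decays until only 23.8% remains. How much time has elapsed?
t = t½ × log₂(N₀/N) = 25.51 years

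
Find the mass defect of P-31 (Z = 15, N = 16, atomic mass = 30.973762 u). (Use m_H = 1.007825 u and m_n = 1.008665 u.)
Δm = Z·m_H + N·m_n − M = 0.2823 u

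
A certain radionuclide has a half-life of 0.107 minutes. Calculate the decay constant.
λ = ln(2)/t½ = 6.478 minute⁻¹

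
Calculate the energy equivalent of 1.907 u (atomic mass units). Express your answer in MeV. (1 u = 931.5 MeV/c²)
E = mc² = 1776 MeV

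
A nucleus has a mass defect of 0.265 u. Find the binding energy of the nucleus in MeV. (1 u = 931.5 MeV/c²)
B.E. = Δm × 931.5 = 246.8 MeV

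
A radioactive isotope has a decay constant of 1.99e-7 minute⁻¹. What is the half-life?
t½ = ln(2)/λ = 3.483e6 minutes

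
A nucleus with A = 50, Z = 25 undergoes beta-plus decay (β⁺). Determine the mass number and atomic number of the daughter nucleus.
Daughter: A = 50, Z = 24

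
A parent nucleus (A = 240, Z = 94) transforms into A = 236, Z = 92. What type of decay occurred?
ΔA = -4, ΔZ = -2 ⇒ alpha decay (α)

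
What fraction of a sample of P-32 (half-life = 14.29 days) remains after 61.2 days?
N/N₀ = (1/2)^(t/t½) = 0.05138 = 5.14%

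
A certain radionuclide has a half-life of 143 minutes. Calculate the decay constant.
λ = ln(2)/t½ = 0.004847 minute⁻¹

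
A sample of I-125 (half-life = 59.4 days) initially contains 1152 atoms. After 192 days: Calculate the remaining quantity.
N = N₀(1/2)^(t/t½) = 122.6 atoms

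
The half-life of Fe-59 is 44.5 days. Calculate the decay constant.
λ = ln(2)/t½ = 0.01558 day⁻¹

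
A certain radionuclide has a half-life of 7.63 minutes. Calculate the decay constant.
λ = ln(2)/t½ = 0.09084 minute⁻¹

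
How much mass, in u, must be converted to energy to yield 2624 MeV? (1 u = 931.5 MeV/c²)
m = E/c² = 2.817 u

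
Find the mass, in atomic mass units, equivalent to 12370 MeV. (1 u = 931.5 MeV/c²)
m = E/c² = 13.28 u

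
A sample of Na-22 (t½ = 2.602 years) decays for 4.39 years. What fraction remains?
N/N₀ = (1/2)^(t/t½) = 0.3105 = 31.1%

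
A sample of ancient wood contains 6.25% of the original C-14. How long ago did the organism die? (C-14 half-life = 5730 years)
Age = t½ × log₂(1/ratio) = 22920 years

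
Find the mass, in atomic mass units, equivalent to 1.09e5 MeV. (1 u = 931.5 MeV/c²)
m = E/c² = 117 u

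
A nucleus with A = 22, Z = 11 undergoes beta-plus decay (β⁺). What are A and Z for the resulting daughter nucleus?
Daughter: A = 22, Z = 10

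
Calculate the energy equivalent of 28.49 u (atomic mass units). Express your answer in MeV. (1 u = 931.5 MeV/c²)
E = mc² = 26540 MeV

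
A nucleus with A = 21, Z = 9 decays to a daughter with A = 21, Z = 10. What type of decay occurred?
ΔA = 0, ΔZ = +1 ⇒ beta-minus decay (β⁻)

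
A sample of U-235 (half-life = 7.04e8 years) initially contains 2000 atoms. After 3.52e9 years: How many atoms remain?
N = N₀(1/2)^(t/t½) = 62.5 atoms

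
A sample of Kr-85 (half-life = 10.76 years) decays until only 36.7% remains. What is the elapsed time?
t = t½ × log₂(N₀/N) = 15.56 years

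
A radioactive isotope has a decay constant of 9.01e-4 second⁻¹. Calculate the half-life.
t½ = ln(2)/λ = 769.3 seconds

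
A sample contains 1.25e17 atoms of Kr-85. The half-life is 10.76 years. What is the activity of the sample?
A = λN = 8.052e15 decays/year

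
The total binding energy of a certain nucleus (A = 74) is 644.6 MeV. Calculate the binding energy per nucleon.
B.E./A = 644.6/74 = 8.711 MeV/nucleon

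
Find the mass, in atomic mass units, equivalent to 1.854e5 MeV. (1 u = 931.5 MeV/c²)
m = E/c² = 199 u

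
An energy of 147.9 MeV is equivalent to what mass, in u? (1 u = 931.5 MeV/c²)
m = E/c² = 0.1588 u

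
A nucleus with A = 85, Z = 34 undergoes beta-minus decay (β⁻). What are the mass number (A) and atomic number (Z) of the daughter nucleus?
Daughter: A = 85, Z = 35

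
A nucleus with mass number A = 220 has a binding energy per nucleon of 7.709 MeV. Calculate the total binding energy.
B.E. = 7.709 × 220 = 1696 MeV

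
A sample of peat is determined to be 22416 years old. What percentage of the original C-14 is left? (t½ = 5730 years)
N/N₀ = (1/2)^(t/t½) = 0.06643 = 6.64%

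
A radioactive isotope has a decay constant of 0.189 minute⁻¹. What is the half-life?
t½ = ln(2)/λ = 3.667 minutes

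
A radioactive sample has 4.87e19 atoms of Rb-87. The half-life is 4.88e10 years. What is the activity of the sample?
A = λN = 6.917e8 decays/year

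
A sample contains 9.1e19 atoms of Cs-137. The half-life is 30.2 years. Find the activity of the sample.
A = λN = 2.089e18 decays/year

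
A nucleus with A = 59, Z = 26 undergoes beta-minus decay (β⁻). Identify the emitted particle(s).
β⁻: electron (e⁻) + antineutrino (ν̄ₑ)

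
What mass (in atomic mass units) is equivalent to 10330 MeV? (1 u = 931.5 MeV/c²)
m = E/c² = 11.09 u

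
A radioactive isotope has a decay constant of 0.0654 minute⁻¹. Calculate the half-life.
t½ = ln(2)/λ = 10.6 minutes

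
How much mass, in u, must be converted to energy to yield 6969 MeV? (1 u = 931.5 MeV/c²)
m = E/c² = 7.481 u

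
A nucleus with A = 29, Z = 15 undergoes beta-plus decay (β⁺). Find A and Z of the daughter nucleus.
Daughter: A = 29, Z = 14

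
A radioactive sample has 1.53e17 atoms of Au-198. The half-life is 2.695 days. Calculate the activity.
A = λN = 3.935e16 decays/day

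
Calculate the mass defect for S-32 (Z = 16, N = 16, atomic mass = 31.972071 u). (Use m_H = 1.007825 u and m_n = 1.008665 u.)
Δm = Z·m_H + N·m_n − M = 0.2918 u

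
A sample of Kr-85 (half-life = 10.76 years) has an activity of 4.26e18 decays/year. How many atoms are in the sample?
N = A/λ = 6.613e19 atoms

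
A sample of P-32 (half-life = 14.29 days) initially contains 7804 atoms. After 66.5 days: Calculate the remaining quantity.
N = N₀(1/2)^(t/t½) = 310.1 atoms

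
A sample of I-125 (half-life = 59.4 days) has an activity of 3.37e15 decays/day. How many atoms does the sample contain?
N = A/λ = 2.888e17 atoms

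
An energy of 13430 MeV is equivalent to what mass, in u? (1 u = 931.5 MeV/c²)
m = E/c² = 14.42 u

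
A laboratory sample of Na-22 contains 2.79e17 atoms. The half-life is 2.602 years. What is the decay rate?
A = λN = 7.432e16 decays/year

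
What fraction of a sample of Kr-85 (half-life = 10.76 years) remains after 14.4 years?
N/N₀ = (1/2)^(t/t½) = 0.3955 = 39.5%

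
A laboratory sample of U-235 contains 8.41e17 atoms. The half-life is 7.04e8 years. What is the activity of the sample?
A = λN = 8.28e8 decays/year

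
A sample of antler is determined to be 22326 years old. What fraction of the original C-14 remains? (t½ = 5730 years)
N/N₀ = (1/2)^(t/t½) = 0.06716 = 6.72%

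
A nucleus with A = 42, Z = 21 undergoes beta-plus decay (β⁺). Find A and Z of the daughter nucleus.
Daughter: A = 42, Z = 20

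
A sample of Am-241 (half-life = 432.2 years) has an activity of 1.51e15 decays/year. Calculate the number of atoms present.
N = A/λ = 9.415e17 atoms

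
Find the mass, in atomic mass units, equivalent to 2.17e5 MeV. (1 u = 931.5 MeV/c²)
m = E/c² = 233 u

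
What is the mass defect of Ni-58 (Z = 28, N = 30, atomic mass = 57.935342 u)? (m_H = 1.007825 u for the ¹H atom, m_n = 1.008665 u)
Δm = Z·m_H + N·m_n − M = 0.5437 u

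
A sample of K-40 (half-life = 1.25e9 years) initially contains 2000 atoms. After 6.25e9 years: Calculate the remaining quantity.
N = N₀(1/2)^(t/t½) = 62.5 atoms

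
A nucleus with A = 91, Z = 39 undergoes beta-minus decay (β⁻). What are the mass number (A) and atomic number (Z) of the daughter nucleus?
Daughter: A = 91, Z = 40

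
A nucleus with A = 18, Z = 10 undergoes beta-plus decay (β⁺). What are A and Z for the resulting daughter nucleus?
Daughter: A = 18, Z = 9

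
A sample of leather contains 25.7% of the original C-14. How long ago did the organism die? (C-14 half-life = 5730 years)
Age = t½ × log₂(1/ratio) = 11230 years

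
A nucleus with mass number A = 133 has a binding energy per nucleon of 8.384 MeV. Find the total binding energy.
B.E. = 8.384 × 133 = 1115 MeV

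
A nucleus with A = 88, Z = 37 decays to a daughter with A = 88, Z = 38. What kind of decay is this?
ΔA = 0, ΔZ = +1 ⇒ beta-minus decay (β⁻)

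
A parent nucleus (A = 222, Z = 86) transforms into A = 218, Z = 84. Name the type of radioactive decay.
ΔA = -4, ΔZ = -2 ⇒ alpha decay (α)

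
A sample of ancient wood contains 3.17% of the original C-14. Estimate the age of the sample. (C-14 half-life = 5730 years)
Age = t½ × log₂(1/ratio) = 28530 years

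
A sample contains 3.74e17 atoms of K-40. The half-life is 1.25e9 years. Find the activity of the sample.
A = λN = 2.074e8 decays/year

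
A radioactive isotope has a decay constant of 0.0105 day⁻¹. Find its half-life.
t½ = ln(2)/λ = 66.01 days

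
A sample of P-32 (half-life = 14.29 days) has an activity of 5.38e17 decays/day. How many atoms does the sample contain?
N = A/λ = 1.109e19 atoms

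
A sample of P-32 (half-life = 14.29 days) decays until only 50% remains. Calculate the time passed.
t = t½ × log₂(N₀/N) = 14.29 days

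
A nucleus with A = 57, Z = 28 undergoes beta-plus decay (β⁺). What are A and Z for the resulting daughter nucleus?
Daughter: A = 57, Z = 27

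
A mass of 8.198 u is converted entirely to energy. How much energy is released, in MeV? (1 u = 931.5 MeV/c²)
E = mc² = 7636 MeV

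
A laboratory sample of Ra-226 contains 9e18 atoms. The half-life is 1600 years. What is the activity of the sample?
A = λN = 3.899e15 decays/year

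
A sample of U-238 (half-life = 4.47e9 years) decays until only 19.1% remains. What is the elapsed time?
t = t½ × log₂(N₀/N) = 1.068e10 years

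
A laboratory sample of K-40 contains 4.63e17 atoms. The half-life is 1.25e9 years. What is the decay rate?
A = λN = 2.567e8 decays/year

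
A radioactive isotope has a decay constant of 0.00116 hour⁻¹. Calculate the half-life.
t½ = ln(2)/λ = 597.5 hours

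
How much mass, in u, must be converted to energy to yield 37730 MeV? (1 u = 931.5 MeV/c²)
m = E/c² = 40.5 u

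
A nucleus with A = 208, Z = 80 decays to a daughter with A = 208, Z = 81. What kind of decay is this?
ΔA = 0, ΔZ = +1 ⇒ beta-minus decay (β⁻)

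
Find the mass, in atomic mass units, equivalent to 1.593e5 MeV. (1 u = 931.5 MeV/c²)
m = E/c² = 171 u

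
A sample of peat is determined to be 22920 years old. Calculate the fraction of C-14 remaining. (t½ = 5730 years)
N/N₀ = (1/2)^(t/t½) = 0.0625 = 6.25%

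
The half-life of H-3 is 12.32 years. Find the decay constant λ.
λ = ln(2)/t½ = 0.05626 year⁻¹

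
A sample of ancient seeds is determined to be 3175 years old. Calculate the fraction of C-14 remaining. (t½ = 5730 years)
N/N₀ = (1/2)^(t/t½) = 0.6811 = 68.1%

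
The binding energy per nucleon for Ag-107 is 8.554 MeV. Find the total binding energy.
B.E. = 8.554 × 107 = 915.3 MeV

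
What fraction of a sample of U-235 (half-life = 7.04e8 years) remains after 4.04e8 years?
N/N₀ = (1/2)^(t/t½) = 0.6718 = 67.2%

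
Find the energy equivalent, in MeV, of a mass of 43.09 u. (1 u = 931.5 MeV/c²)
E = mc² = 40140 MeV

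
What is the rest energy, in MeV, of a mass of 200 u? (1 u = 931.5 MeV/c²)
E = mc² = 1.863e5 MeV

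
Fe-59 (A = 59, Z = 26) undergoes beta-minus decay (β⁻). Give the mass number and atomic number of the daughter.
Daughter: A = 59, Z = 27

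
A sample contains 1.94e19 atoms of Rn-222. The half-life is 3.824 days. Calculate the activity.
A = λN = 3.516e18 decays/day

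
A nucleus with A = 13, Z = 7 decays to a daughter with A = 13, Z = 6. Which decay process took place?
ΔA = 0, ΔZ = -1 ⇒ beta-plus decay (β⁺) or electron capture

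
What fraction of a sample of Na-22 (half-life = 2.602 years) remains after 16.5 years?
N/N₀ = (1/2)^(t/t½) = 0.01233 = 1.23%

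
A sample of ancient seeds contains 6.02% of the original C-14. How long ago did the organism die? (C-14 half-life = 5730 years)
Age = t½ × log₂(1/ratio) = 23230 years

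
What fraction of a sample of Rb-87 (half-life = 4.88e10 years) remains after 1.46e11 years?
N/N₀ = (1/2)^(t/t½) = 0.1257 = 12.6%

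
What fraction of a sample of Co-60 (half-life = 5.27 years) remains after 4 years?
N/N₀ = (1/2)^(t/t½) = 0.5909 = 59.1%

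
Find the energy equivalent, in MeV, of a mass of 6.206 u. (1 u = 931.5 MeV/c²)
E = mc² = 5781 MeV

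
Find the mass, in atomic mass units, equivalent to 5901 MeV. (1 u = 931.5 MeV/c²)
m = E/c² = 6.335 u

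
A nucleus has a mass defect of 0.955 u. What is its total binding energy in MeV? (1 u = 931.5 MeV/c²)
B.E. = Δm × 931.5 = 889.6 MeV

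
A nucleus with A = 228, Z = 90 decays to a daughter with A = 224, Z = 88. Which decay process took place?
ΔA = -4, ΔZ = -2 ⇒ alpha decay (α)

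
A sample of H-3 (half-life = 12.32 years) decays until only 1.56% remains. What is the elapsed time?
t = t½ × log₂(N₀/N) = 73.95 years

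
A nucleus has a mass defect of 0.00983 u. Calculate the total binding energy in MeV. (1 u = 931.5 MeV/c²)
B.E. = Δm × 931.5 = 9.157 MeV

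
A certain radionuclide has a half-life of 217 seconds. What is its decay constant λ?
λ = ln(2)/t½ = 0.003194 second⁻¹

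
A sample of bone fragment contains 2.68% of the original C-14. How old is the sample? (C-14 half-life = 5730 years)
Age = t½ × log₂(1/ratio) = 29920 years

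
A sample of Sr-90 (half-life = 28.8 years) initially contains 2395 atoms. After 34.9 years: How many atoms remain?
N = N₀(1/2)^(t/t½) = 1034 atoms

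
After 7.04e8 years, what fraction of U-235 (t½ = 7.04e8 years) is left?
N/N₀ = (1/2)^(t/t½) = 0.5 = 50%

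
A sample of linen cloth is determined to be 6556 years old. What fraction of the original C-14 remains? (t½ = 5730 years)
N/N₀ = (1/2)^(t/t½) = 0.4525 = 45.2%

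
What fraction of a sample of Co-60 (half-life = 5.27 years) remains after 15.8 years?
N/N₀ = (1/2)^(t/t½) = 0.1252 = 12.5%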